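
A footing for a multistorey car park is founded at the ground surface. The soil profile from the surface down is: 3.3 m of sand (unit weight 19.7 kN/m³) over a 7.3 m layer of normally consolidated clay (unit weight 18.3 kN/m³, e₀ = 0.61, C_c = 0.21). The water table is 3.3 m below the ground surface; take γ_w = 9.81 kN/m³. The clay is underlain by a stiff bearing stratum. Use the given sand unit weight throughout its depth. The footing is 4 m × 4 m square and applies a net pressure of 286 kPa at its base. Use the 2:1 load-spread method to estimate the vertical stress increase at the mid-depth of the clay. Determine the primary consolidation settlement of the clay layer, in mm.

Mid-depth of clay below the ground surface: z = 3.3 + 7.3/2 = 6.95 m.
Total vertical stress at mid-clay: σ_v = 19.7×3.3 + 18.3×3.65 = 131.81 kPa.
Pore pressure: u = 9.81×(6.95 − 3.3) = 35.806 kPa.
Initial effective stress: σ'_0 = σ_v − u = 131.81 − 35.806 = 96.004 kPa.
Stress increase at mid-clay by the 2:1 spreading method:
Δσ = qBL/((B+z)(L+z)) = 286×4×4/((4+6.95)(4+6.95)) = 38.164 kPa
Final effective stress: σ'_f = σ'_0 + Δσ = 96.004 + 38.164 = 134.17 kPa.
Normally consolidated clay, so the full stress increment lies on the virgin compression line:
S_c = C_c·H/(1+e₀)·log₁₀(σ'_f/σ'_0) = 0.21×7.3/(1+0.61)×log₁₀(134.17/96.004)
    = 0.95217 × 0.14537 = 0.1384 m

S_c ≈ 138 mm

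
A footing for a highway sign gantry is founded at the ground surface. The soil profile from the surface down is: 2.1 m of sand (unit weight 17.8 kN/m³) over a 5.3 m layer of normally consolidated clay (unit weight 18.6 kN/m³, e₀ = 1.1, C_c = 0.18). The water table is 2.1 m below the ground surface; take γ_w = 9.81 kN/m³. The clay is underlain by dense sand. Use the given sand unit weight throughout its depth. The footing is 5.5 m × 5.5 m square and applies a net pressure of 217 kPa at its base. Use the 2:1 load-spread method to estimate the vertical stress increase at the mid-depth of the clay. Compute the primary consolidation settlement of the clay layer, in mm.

S_c ≈ 140 mm

Mid-depth of clay below the ground surface: z = 2.1 + 5.3/2 = 4.75 m.
Total vertical stress at mid-clay: σ_v = 17.8×2.1 + 18.6×2.65 = 86.67 kPa.
Pore pressure: u = 9.81×(4.75 − 2.1) = 25.997 kPa.
Initial effective stress: σ'_0 = σ_v − u = 86.67 − 25.997 = 60.673 kPa.
Stress increase at mid-clay by the 2:1 spreading method:
Δσ = qBL/((B+z)(L+z)) = 217×5.5×5.5/((5.5+4.75)(5.5+4.75)) = 62.479 kPa
Final effective stress: σ'_f = σ'_0 + Δσ = 60.673 + 62.479 = 123.15 kPa.
Normally consolidated clay, so the full stress increment lies on the virgin compression line:
S_c = C_c·H/(1+e₀)·log₁₀(σ'_f/σ'_0) = 0.18×5.3/(1+1.1)×log₁₀(123.15/60.673)
    = 0.45429 × 0.30744 = 0.1397 m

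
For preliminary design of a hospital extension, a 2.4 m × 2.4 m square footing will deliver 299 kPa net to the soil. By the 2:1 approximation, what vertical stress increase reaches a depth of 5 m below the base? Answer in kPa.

Δσ_z ≈ 31.5 kPa

By the 2:1 method the load spreads at 1 horizontal : 2 vertical, so at depth z the loaded area has grown by z in each plan dimension:
Δσ = qBL/((B+z)(L+z)) = 299×2.4×2.4/((2.4+5)(2.4+5)) = 31.451 kPa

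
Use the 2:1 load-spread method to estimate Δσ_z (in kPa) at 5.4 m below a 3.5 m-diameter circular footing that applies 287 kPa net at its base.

Δσ_z ≈ 44.4 kPa

By the 2:1 method the load spreads at 1 horizontal : 2 vertical, so at depth z the loaded area has grown by z in each plan dimension:
Δσ ≈ qD²/(D+z)² = 287×3.5²/(3.5+5.4)² = 44.385 kPa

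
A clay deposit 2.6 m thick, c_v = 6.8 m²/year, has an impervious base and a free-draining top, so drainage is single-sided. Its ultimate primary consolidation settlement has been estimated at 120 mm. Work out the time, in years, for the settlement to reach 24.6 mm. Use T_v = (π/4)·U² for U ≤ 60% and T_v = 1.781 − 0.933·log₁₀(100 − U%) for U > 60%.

t ≈ 0.0328 years

Drainage path length: H_d = H = 2.6 m (single drainage).
U = S(t)/S_ult = 24.6/120 = 0.205.
U ≤ 60%: T_v = (π/4)·U² = (π/4)×0.205² = 0.033006.
t = T_v·H_d²/c_v = 0.033006×2.6²/6.8 = 0.03281 years.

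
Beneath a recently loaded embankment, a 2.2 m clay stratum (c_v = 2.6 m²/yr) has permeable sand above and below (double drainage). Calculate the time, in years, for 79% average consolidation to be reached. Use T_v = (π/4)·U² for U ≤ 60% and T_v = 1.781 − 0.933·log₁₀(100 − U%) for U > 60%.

t ≈ 0.255 years

Drainage path length: H_d = H/2 = 1.1 m (double drainage).
U > 60%: T_v = 1.781 − 0.933·log₁₀(100 − 79) = 0.54737.
t = T_v·H_d²/c_v = 0.54737×1.1²/2.6 = 0.2547 years.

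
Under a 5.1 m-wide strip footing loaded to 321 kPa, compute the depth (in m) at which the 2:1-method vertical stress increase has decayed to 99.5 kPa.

z ≈ 11.4 m

2:1 spreading — at depth z the loaded area has grown by z in each plan dimension:
qB/(B+z) = Δσ_z ⇒ z = qB/Δσ_z − B = 321×5.1/99.5 − 5.1 = 11.35 m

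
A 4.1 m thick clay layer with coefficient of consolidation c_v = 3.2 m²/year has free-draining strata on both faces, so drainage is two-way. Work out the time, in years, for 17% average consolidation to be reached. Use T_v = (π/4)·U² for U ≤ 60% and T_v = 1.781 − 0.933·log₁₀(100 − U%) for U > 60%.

Drainage path length: H_d = H/2 = 2.05 m (double drainage).
U ≤ 60%: T_v = (π/4)·U² = (π/4)×0.17² = 0.022698.
t = T_v·H_d²/c_v = 0.022698×2.05²/3.2 = 0.02981 years.

t ≈ 0.0298 years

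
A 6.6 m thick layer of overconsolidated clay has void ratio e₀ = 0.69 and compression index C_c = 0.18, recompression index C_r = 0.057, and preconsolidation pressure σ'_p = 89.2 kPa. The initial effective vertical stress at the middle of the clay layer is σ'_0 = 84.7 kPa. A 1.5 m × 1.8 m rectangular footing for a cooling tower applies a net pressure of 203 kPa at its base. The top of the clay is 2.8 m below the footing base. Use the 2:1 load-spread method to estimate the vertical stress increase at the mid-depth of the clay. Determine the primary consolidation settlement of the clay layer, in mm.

Mid-depth of clay below the footing base: z = 2.8 + 6.6/2 = 6.1 m.
Stress increase at mid-clay by the 2:1 spreading method:
Δσ = qBL/((B+z)(L+z)) = 203×1.5×1.8/((1.5+6.1)(1.8+6.1)) = 9.1289 kPa
Final effective stress: σ'_f = 84.7 + 9.1289 = 93.829 kPa.
σ'_f = 93.829 > σ'_p = 89.2 kPa, so the stress path crosses the preconsolidation pressure — recompression up to σ'_p, then virgin compression beyond:
S_c = H/(1+e₀)·[C_r·log₁₀(σ'_p/σ'_0) + C_c·log₁₀(σ'_f/σ'_p)]
    = 6.6/1.69 × [0.057×log₁₀(89.2/84.7) + 0.18×log₁₀(93.829/89.2)]
    = 3.9053 × [0.0012814 + 0.003955] = 0.02045 m

S_c ≈ 20.4 mm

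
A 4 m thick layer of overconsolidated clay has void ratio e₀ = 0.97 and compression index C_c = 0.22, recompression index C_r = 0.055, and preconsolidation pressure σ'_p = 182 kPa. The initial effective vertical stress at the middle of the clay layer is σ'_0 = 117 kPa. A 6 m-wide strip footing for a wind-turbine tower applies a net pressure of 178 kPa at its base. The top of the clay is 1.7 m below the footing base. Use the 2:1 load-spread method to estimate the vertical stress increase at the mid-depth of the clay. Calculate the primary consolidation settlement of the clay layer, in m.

Mid-depth of clay below the footing base: z = 1.7 + 4/2 = 3.7 m.
Stress increase at mid-clay by the 2:1 spreading method:
Δσ = qB/(B+z) = 178×6/(6+3.7) = 110.1 kPa
Final effective stress: σ'_f = 117 + 110.1 = 227.1 kPa.
σ'_f = 227.1 > σ'_p = 182 kPa, so the stress path crosses the preconsolidation pressure — recompression up to σ'_p, then virgin compression beyond:
S_c = H/(1+e₀)·[C_r·log₁₀(σ'_p/σ'_0) + C_c·log₁₀(σ'_f/σ'_p)]
    = 4/1.97 × [0.055×log₁₀(182/117) + 0.22×log₁₀(227.1/182)]
    = 2.0305 × [0.010554 + 0.021152] = 0.06438 m

S_c ≈ 0.0644 m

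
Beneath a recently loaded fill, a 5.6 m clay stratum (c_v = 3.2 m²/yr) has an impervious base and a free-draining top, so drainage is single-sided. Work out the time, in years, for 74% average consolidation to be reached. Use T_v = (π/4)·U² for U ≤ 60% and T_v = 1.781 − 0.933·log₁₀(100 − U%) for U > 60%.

Drainage path length: H_d = H = 5.6 m (single drainage).
U > 60%: T_v = 1.781 − 0.933·log₁₀(100 − 74) = 0.46083.
t = T_v·H_d²/c_v = 0.46083×5.6²/3.2 = 4.516 years.

t ≈ 4.52 years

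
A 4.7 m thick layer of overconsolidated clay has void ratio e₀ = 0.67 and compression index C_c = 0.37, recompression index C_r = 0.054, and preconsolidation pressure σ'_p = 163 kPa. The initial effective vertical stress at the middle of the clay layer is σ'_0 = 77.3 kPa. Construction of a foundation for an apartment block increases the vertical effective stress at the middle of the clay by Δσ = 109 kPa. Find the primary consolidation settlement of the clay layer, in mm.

Final effective stress: σ'_f = 77.3 + 109 = 186.3 kPa.
σ'_f = 186.3 > σ'_p = 163 kPa, so the stress path crosses the preconsolidation pressure — recompression up to σ'_p, then virgin compression beyond:
S_c = H/(1+e₀)·[C_r·log₁₀(σ'_p/σ'_0) + C_c·log₁₀(σ'_f/σ'_p)]
    = 4.7/1.67 × [0.054×log₁₀(163/77.3) + 0.37×log₁₀(186.3/163)]
    = 2.8144 × [0.017496 + 0.021469] = 0.1097 m

S_c ≈ 110 mm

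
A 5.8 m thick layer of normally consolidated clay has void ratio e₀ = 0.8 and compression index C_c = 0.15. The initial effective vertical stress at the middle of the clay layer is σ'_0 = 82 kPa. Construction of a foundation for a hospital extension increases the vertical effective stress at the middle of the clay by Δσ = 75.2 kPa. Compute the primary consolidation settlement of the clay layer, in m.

Final effective stress: σ'_f = σ'_0 + Δσ = 82 + 75.2 = 157.2 kPa.
Normally consolidated clay, so the full stress increment lies on the virgin compression line:
S_c = C_c·H/(1+e₀)·log₁₀(σ'_f/σ'_0) = 0.15×5.8/(1+0.8)×log₁₀(157.2/82)
    = 0.48333 × 0.28264 = 0.1366 m

S_c ≈ 0.137 m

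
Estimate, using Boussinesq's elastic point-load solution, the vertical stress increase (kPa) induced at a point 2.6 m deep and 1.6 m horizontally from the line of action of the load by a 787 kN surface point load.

Boussinesq vertical stress below a point load on an elastic half-space:
Δσ_z = 3P/(2πz²) · [1 + (r/z)²]^(−5/2)
r/z = 1.6/2.6 = 0.61538; [1+(r/z)²]^(−5/2) = 0.44805.
Δσ_z = 3×787/(2π×2.6²) × 0.44805 = 55.587 × 0.44805 = 24.91 kPa

Δσ_z ≈ 24.9 kPa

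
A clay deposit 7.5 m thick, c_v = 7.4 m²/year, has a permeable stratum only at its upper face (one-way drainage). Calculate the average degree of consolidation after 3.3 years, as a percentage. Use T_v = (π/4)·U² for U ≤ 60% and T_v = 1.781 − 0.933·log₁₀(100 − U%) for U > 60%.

U ≈ 72.2 %

Drainage path length: H_d = H = 7.5 m (single drainage).
T_v = c_v·t/H_d² = 7.4×3.3/7.5² = 0.43413.
T_v = 0.43413 corresponds to the U > 60% branch:
U = 1 − 10^((1.781 − T_v)/0.933)/100 = 0.7223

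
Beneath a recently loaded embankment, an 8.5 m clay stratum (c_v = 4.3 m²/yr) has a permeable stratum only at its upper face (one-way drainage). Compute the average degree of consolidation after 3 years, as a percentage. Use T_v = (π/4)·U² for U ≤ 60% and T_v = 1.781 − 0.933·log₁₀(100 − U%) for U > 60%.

Drainage path length: H_d = H = 8.5 m (single drainage).
T_v = c_v·t/H_d² = 4.3×3/8.5² = 0.17855.
T_v = 0.17855 corresponds to the U ≤ 60% branch:
U = √(4T_v/π) = 0.4768

U ≈ 47.7 %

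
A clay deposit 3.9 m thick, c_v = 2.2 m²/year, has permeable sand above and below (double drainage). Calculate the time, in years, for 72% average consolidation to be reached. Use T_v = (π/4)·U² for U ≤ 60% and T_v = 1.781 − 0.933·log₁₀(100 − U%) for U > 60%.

Drainage path length: H_d = H/2 = 1.95 m (double drainage).
U > 60%: T_v = 1.781 − 0.933·log₁₀(100 − 72) = 0.4308.
t = T_v·H_d²/c_v = 0.4308×1.95²/2.2 = 0.7446 years.

t ≈ 0.745 years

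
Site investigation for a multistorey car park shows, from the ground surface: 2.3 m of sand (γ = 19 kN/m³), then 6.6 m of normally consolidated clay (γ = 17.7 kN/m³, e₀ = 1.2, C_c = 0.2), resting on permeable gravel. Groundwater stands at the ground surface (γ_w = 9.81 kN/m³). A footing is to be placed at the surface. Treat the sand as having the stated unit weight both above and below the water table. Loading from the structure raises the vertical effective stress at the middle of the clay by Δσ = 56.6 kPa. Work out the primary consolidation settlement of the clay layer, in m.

Mid-depth of clay below the ground surface: z = 2.3 + 6.6/2 = 5.6 m.
Total vertical stress at mid-clay: σ_v = 19×2.3 + 17.7×3.3 = 102.11 kPa.
Pore pressure: u = 9.81×(5.6 − 0) = 54.936 kPa.
Initial effective stress: σ'_0 = σ_v − u = 102.11 − 54.936 = 47.174 kPa.
Final effective stress: σ'_f = σ'_0 + Δσ = 47.174 + 56.6 = 103.77 kPa.
Normally consolidated clay, so the full stress increment lies on the virgin compression line:
S_c = C_c·H/(1+e₀)·log₁₀(σ'_f/σ'_0) = 0.2×6.6/(1+1.2)×log₁₀(103.77/47.174)
    = 0.6 × 0.34237 = 0.2054 m

S_c ≈ 0.205 m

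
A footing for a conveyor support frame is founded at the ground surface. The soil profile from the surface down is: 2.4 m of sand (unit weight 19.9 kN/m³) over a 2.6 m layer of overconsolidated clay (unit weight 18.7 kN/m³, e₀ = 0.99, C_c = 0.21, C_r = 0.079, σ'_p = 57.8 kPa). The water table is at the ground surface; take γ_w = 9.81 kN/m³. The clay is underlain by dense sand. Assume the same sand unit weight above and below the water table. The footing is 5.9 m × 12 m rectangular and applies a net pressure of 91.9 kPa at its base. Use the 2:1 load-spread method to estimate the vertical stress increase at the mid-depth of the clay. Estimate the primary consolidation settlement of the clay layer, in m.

S_c ≈ 0.0587 m

Mid-depth of clay below the ground surface: z = 2.4 + 2.6/2 = 3.7 m.
Total vertical stress at mid-clay: σ_v = 19.9×2.4 + 18.7×1.3 = 72.07 kPa.
Pore pressure: u = 9.81×(3.7 − 0) = 36.297 kPa.
Initial effective stress: σ'_0 = σ_v − u = 72.07 − 36.297 = 35.773 kPa.
Stress increase at mid-clay by the 2:1 spreading method:
Δσ = qBL/((B+z)(L+z)) = 91.9×5.9×12/((5.9+3.7)(12+3.7)) = 43.17 kPa
Final effective stress: σ'_f = 35.773 + 43.17 = 78.943 kPa.
σ'_f = 78.943 > σ'_p = 57.8 kPa, so the stress path crosses the preconsolidation pressure — recompression up to σ'_p, then virgin compression beyond:
S_c = H/(1+e₀)·[C_r·log₁₀(σ'_p/σ'_0) + C_c·log₁₀(σ'_f/σ'_p)]
    = 2.6/1.99 × [0.079×log₁₀(57.8/35.773) + 0.21×log₁₀(78.943/57.8)]
    = 1.3065 × [0.016461 + 0.028431] = 0.05865 m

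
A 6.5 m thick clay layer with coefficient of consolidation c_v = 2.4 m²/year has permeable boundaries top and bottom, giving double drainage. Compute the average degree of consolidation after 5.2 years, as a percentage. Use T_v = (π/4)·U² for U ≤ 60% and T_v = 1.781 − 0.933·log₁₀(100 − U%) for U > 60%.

Drainage path length: H_d = H/2 = 3.25 m (double drainage).
T_v = c_v·t/H_d² = 2.4×5.2/3.25² = 1.1815.
T_v = 1.1815 corresponds to the U > 60% branch:
U = 1 − 10^((1.781 − T_v)/0.933)/100 = 0.9561

U ≈ 95.6 %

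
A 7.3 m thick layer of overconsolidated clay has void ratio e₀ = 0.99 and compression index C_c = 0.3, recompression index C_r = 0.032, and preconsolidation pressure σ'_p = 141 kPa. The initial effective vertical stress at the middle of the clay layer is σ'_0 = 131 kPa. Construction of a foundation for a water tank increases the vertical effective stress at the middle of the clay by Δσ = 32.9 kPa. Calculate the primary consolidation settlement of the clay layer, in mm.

Final effective stress: σ'_f = 131 + 32.9 = 163.9 kPa.
σ'_f = 163.9 > σ'_p = 141 kPa, so the stress path crosses the preconsolidation pressure — recompression up to σ'_p, then virgin compression beyond:
S_c = H/(1+e₀)·[C_r·log₁₀(σ'_p/σ'_0) + C_c·log₁₀(σ'_f/σ'_p)]
    = 7.3/1.99 × [0.032×log₁₀(141/131) + 0.3×log₁₀(163.9/141)]
    = 3.6683 × [0.0010223 + 0.019608] = 0.07568 m

S_c ≈ 75.7 mm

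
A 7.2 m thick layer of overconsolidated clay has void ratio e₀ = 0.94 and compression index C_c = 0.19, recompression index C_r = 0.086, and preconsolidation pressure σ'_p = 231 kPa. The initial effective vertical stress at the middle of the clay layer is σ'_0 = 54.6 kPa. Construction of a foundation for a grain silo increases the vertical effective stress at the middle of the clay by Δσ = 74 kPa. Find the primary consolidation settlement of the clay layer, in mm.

S_c ≈ 119 mm

Final effective stress: σ'_f = 54.6 + 74 = 128.6 kPa.
σ'_f = 128.6 ≤ σ'_p = 231 kPa, so the clay remains overconsolidated and only the recompression index applies:
S_c = C_r·H/(1+e₀)·log₁₀(σ'_f/σ'_0) = 0.086×7.2/1.94×log₁₀(128.6/54.6)
    = 0.31917 × 0.37205 = 0.1187 m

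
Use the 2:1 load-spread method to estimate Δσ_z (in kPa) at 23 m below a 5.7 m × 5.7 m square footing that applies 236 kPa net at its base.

By the 2:1 method the load spreads at 1 horizontal : 2 vertical, so at depth z the loaded area has grown by z in each plan dimension:
Δσ = qBL/((B+z)(L+z)) = 236×5.7×5.7/((5.7+23)(5.7+23)) = 9.3089 kPa

Δσ_z ≈ 9.31 kPa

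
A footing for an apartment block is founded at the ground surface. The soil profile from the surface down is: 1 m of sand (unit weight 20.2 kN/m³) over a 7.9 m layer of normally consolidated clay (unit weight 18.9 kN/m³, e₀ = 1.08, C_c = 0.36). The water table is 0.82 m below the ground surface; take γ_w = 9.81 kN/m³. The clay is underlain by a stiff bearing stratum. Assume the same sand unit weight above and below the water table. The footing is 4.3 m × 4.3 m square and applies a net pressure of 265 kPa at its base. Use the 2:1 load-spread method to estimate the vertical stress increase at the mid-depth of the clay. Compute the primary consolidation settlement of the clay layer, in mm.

Mid-depth of clay below the ground surface: z = 1 + 7.9/2 = 4.95 m.
Total vertical stress at mid-clay: σ_v = 20.2×1 + 18.9×3.95 = 94.855 kPa.
Pore pressure: u = 9.81×(4.95 − 0.82) = 40.515 kPa.
Initial effective stress: σ'_0 = σ_v − u = 94.855 − 40.515 = 54.34 kPa.
Stress increase at mid-clay by the 2:1 spreading method:
Δσ = qBL/((B+z)(L+z)) = 265×4.3×4.3/((4.3+4.95)(4.3+4.95)) = 57.266 kPa
Final effective stress: σ'_f = σ'_0 + Δσ = 54.34 + 57.266 = 111.61 kPa.
Normally consolidated clay, so the full stress increment lies on the virgin compression line:
S_c = C_c·H/(1+e₀)·log₁₀(σ'_f/σ'_0) = 0.36×7.9/(1+1.08)×log₁₀(111.61/54.34)
    = 1.3673 × 0.31258 = 0.4274 m

S_c ≈ 427 mm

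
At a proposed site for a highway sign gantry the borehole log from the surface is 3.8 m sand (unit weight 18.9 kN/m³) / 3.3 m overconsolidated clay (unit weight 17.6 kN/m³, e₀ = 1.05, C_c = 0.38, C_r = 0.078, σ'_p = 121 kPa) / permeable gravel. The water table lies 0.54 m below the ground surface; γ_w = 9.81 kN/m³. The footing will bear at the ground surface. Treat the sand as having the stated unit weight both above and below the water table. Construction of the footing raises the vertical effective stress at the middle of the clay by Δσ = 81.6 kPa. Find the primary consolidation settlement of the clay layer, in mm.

S_c ≈ 73 mm

Mid-depth of clay below the ground surface: z = 3.8 + 3.3/2 = 5.45 m.
Total vertical stress at mid-clay: σ_v = 18.9×3.8 + 17.6×1.65 = 100.86 kPa.
Pore pressure: u = 9.81×(5.45 − 0.54) = 48.167 kPa.
Initial effective stress: σ'_0 = σ_v − u = 100.86 − 48.167 = 52.693 kPa.
Final effective stress: σ'_f = 52.693 + 81.6 = 134.29 kPa.
σ'_f = 134.29 > σ'_p = 121 kPa, so the stress path crosses the preconsolidation pressure — recompression up to σ'_p, then virgin compression beyond:
S_c = H/(1+e₀)·[C_r·log₁₀(σ'_p/σ'_0) + C_c·log₁₀(σ'_f/σ'_p)]
    = 3.3/2.05 × [0.078×log₁₀(121/52.693) + 0.38×log₁₀(134.29/121)]
    = 1.6098 × [0.028161 + 0.017198] = 0.07302 m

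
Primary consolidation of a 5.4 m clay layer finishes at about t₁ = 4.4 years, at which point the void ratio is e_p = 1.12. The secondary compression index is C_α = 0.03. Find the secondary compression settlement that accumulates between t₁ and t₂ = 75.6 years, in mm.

Secondary compression: S_s = C_α·H/(1+e_p)·log₁₀(t₂/t₁)
S_s = 0.03×5.4/(1+1.12)×log₁₀(75.6/4.4)
    = 0.07642 × 1.235 = 0.09438 m

S_s ≈ 94.4 mm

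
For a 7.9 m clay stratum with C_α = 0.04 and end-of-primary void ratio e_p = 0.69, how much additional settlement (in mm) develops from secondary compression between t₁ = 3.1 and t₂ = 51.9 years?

S_s ≈ 229 mm

Secondary compression: S_s = C_α·H/(1+e_p)·log₁₀(t₂/t₁)
S_s = 0.04×7.9/(1+0.69)×log₁₀(51.9/3.1)
    = 0.187 × 1.224 = 0.2288 m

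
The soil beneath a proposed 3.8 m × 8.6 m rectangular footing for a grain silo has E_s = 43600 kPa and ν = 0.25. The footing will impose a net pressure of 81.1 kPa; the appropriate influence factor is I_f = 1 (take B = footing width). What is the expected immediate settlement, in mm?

S_e ≈ 6.63 mm

Immediate (elastic) settlement: S_e = q·B·(1−ν²)/E_s · I_f.
S_e = 81.1 × 3.8 × (1 − 0.25²) / 43600 × 1
    = 81.1 × 3.8 × 0.9375 / 43600 × 1
    = 0.006627 m = 6.627 mm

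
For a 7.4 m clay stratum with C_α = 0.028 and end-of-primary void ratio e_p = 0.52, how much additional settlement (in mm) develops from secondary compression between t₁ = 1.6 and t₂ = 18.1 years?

Secondary compression: S_s = C_α·H/(1+e_p)·log₁₀(t₂/t₁)
S_s = 0.028×7.4/(1+0.52)×log₁₀(18.1/1.6)
    = 0.1363 × 1.054 = 0.1436 m

S_s ≈ 144 mm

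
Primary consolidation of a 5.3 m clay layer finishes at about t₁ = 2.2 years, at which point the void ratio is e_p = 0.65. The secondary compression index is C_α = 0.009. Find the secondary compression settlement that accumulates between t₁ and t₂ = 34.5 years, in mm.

Secondary compression: S_s = C_α·H/(1+e_p)·log₁₀(t₂/t₁)
S_s = 0.009×5.3/(1+0.65)×log₁₀(34.5/2.2)
    = 0.02891 × 1.195 = 0.03456 m

S_s ≈ 34.6 mm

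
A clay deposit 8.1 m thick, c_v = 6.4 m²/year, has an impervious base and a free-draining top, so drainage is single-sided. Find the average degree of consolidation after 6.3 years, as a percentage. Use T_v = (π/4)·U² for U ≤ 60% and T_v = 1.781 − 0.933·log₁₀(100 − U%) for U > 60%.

U ≈ 82.2 %

Drainage path length: H_d = H = 8.1 m (single drainage).
T_v = c_v·t/H_d² = 6.4×6.3/8.1² = 0.61454.
T_v = 0.61454 corresponds to the U > 60% branch:
U = 1 − 10^((1.781 − T_v)/0.933)/100 = 0.8221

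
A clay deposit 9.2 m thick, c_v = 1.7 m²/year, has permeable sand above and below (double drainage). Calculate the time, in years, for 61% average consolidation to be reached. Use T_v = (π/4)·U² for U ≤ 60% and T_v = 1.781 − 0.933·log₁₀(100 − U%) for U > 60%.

t ≈ 3.69 years

Drainage path length: H_d = H/2 = 4.6 m (double drainage).
U > 60%: T_v = 1.781 − 0.933·log₁₀(100 − 61) = 0.29654.
t = T_v·H_d²/c_v = 0.29654×4.6²/1.7 = 3.691 years.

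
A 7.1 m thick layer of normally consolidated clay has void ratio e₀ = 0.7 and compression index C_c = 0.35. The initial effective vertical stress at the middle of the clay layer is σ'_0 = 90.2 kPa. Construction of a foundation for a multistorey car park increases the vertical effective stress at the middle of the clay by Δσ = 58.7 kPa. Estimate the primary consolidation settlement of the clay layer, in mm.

Final effective stress: σ'_f = σ'_0 + Δσ = 90.2 + 58.7 = 148.9 kPa.
Normally consolidated clay, so the full stress increment lies on the virgin compression line:
S_c = C_c·H/(1+e₀)·log₁₀(σ'_f/σ'_0) = 0.35×7.1/(1+0.7)×log₁₀(148.9/90.2)
    = 1.4618 × 0.21769 = 0.3182 m

S_c ≈ 318 mm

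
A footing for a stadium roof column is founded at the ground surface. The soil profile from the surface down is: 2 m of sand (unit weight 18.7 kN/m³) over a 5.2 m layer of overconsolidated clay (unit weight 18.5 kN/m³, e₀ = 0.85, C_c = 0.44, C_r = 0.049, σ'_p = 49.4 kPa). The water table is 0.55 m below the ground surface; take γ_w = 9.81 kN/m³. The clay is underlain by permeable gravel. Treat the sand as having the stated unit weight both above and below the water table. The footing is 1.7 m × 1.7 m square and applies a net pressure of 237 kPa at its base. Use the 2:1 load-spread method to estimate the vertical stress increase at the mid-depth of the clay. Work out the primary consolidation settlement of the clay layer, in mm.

Mid-depth of clay below the ground surface: z = 2 + 5.2/2 = 4.6 m.
Total vertical stress at mid-clay: σ_v = 18.7×2 + 18.5×2.6 = 85.5 kPa.
Pore pressure: u = 9.81×(4.6 − 0.55) = 39.73 kPa.
Initial effective stress: σ'_0 = σ_v − u = 85.5 − 39.73 = 45.77 kPa.
Stress increase at mid-clay by the 2:1 spreading method:
Δσ = qBL/((B+z)(L+z)) = 237×1.7×1.7/((1.7+4.6)(1.7+4.6)) = 17.257 kPa
Final effective stress: σ'_f = 45.77 + 17.257 = 63.027 kPa.
σ'_f = 63.027 > σ'_p = 49.4 kPa, so the stress path crosses the preconsolidation pressure — recompression up to σ'_p, then virgin compression beyond:
S_c = H/(1+e₀)·[C_r·log₁₀(σ'_p/σ'_0) + C_c·log₁₀(σ'_f/σ'_p)]
    = 5.2/1.85 × [0.049×log₁₀(49.4/45.77) + 0.44×log₁₀(63.027/49.4)]
    = 2.8108 × [0.0016242 + 0.046552] = 0.1354 m

S_c ≈ 135 mm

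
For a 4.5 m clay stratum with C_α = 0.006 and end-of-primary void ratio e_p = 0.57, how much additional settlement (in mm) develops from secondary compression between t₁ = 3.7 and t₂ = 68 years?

S_s ≈ 21.7 mm

Secondary compression: S_s = C_α·H/(1+e_p)·log₁₀(t₂/t₁)
S_s = 0.006×4.5/(1+0.57)×log₁₀(68/3.7)
    = 0.0172 × 1.264 = 0.02174 m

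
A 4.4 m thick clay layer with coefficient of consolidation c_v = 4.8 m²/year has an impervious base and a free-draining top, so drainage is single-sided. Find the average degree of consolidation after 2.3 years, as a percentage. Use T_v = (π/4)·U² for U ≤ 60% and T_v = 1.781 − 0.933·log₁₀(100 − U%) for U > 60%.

U ≈ 80.2 %

Drainage path length: H_d = H = 4.4 m (single drainage).
T_v = c_v·t/H_d² = 4.8×2.3/4.4² = 0.57025.
T_v = 0.57025 corresponds to the U > 60% branch:
U = 1 − 10^((1.781 − T_v)/0.933)/100 = 0.8015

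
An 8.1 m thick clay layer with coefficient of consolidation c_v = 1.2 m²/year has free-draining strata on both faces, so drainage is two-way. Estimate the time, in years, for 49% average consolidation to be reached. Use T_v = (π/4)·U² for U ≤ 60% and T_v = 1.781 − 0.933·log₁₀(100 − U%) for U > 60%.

Drainage path length: H_d = H/2 = 4.05 m (double drainage).
U ≤ 60%: T_v = (π/4)·U² = (π/4)×0.49² = 0.18857.
t = T_v·H_d²/c_v = 0.18857×4.05²/1.2 = 2.578 years.

t ≈ 2.58 years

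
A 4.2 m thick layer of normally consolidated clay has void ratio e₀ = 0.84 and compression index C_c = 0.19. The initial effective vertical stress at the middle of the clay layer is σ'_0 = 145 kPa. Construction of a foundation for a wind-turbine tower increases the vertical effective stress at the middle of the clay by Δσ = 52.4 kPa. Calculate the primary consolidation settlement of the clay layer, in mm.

Final effective stress: σ'_f = σ'_0 + Δσ = 145 + 52.4 = 197.4 kPa.
Normally consolidated clay, so the full stress increment lies on the virgin compression line:
S_c = C_c·H/(1+e₀)·log₁₀(σ'_f/σ'_0) = 0.19×4.2/(1+0.84)×log₁₀(197.4/145)
    = 0.4337 × 0.13398 = 0.05811 m

S_c ≈ 58.1 mm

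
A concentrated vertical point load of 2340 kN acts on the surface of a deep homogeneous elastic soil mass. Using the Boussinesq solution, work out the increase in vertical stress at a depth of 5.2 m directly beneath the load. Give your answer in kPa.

Δσ_z ≈ 41.3 kPa

Boussinesq vertical stress below a point load on an elastic half-space:
Δσ_z = 3P/(2πz²) · [1 + (r/z)²]^(−5/2)
r/z = 0/5.2 = 0; [1+(r/z)²]^(−5/2) = 1.
Δσ_z = 3×2340/(2π×5.2²) × 1 = 41.319 × 1 = 41.32 kPa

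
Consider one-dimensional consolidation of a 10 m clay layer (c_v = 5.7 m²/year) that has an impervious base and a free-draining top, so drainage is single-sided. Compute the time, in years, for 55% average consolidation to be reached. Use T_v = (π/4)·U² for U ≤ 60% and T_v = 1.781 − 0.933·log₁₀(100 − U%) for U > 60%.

Drainage path length: H_d = H = 10 m (single drainage).
U ≤ 60%: T_v = (π/4)·U² = (π/4)×0.55² = 0.23758.
t = T_v·H_d²/c_v = 0.23758×10²/5.7 = 4.168 years.

t ≈ 4.17 years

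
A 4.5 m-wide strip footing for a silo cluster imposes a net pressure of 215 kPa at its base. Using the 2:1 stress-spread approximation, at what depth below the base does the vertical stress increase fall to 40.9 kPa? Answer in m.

z ≈ 19.2 m

2:1 spreading — at depth z the loaded area has grown by z in each plan dimension:
qB/(B+z) = Δσ_z ⇒ z = qB/Δσ_z − B = 215×4.5/40.9 − 4.5 = 19.16 m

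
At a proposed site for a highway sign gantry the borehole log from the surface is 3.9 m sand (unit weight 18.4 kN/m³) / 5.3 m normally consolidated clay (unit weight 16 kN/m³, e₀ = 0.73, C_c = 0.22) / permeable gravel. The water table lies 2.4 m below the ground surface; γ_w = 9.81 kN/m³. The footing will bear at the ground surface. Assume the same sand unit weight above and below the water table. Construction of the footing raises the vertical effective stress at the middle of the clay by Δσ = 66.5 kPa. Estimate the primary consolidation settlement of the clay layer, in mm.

S_c ≈ 189 mm

Mid-depth of clay below the ground surface: z = 3.9 + 5.3/2 = 6.55 m.
Total vertical stress at mid-clay: σ_v = 18.4×3.9 + 16×2.65 = 114.16 kPa.
Pore pressure: u = 9.81×(6.55 − 2.4) = 40.712 kPa.
Initial effective stress: σ'_0 = σ_v − u = 114.16 − 40.712 = 73.448 kPa.
Final effective stress: σ'_f = σ'_0 + Δσ = 73.448 + 66.5 = 139.95 kPa.
Normally consolidated clay, so the full stress increment lies on the virgin compression line:
S_c = C_c·H/(1+e₀)·log₁₀(σ'_f/σ'_0) = 0.22×5.3/(1+0.73)×log₁₀(139.95/73.448)
    = 0.67399 × 0.27999 = 0.1887 m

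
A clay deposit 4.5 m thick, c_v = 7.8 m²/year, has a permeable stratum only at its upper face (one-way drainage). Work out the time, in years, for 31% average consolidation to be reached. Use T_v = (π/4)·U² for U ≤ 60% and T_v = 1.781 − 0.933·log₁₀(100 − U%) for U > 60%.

t ≈ 0.196 years

Drainage path length: H_d = H = 4.5 m (single drainage).
U ≤ 60%: T_v = (π/4)·U² = (π/4)×0.31² = 0.075477.
t = T_v·H_d²/c_v = 0.075477×4.5²/7.8 = 0.1959 years.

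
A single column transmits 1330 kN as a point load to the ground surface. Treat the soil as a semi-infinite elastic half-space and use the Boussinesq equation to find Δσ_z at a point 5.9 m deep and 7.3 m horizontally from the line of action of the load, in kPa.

Boussinesq vertical stress below a point load on an elastic half-space:
Δσ_z = 3P/(2πz²) · [1 + (r/z)²]^(−5/2)
r/z = 7.3/5.9 = 1.2373; [1+(r/z)²]^(−5/2) = 0.098134.
Δσ_z = 3×1330/(2π×5.9²) × 0.098134 = 18.243 × 0.098134 = 1.79 kPa

Δσ_z ≈ 1.79 kPa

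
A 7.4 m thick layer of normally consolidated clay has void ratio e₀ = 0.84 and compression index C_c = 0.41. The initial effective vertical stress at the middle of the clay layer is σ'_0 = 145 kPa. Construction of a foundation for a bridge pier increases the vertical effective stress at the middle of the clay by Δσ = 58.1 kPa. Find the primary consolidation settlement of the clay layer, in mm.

S_c ≈ 241 mm

Final effective stress: σ'_f = σ'_0 + Δσ = 145 + 58.1 = 203.1 kPa.
Normally consolidated clay, so the full stress increment lies on the virgin compression line:
S_c = C_c·H/(1+e₀)·log₁₀(σ'_f/σ'_0) = 0.41×7.4/(1+0.84)×log₁₀(203.1/145)
    = 1.6489 × 0.14634 = 0.2413 m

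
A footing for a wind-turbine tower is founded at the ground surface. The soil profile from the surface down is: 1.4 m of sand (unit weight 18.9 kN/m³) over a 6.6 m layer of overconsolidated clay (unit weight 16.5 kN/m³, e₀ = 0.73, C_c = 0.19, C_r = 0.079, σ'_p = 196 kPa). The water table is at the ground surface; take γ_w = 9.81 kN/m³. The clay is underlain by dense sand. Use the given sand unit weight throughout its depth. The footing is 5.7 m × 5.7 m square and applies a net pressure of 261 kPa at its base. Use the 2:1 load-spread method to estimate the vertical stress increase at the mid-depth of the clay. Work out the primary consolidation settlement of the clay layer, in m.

S_c ≈ 0.154 m

Mid-depth of clay below the ground surface: z = 1.4 + 6.6/2 = 4.7 m.
Total vertical stress at mid-clay: σ_v = 18.9×1.4 + 16.5×3.3 = 80.91 kPa.
Pore pressure: u = 9.81×(4.7 − 0) = 46.107 kPa.
Initial effective stress: σ'_0 = σ_v − u = 80.91 − 46.107 = 34.803 kPa.
Stress increase at mid-clay by the 2:1 spreading method:
Δσ = qBL/((B+z)(L+z)) = 261×5.7×5.7/((5.7+4.7)(5.7+4.7)) = 78.401 kPa
Final effective stress: σ'_f = 34.803 + 78.401 = 113.2 kPa.
σ'_f = 113.2 ≤ σ'_p = 196 kPa, so the clay remains overconsolidated and only the recompression index applies:
S_c = C_r·H/(1+e₀)·log₁₀(σ'_f/σ'_0) = 0.079×6.6/1.73×log₁₀(113.2/34.803)
    = 0.30139 × 0.51223 = 0.1544 m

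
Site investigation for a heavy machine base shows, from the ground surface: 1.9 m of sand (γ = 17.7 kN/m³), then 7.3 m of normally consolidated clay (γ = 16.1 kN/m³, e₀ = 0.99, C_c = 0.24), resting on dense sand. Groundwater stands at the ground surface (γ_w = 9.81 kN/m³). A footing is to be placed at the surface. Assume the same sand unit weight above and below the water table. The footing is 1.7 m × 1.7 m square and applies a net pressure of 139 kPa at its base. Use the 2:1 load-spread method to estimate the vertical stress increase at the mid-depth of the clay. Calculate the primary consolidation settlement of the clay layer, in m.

Mid-depth of clay below the ground surface: z = 1.9 + 7.3/2 = 5.55 m.
Total vertical stress at mid-clay: σ_v = 17.7×1.9 + 16.1×3.65 = 92.395 kPa.
Pore pressure: u = 9.81×(5.55 − 0) = 54.446 kPa.
Initial effective stress: σ'_0 = σ_v − u = 92.395 − 54.446 = 37.949 kPa.
Stress increase at mid-clay by the 2:1 spreading method:
Δσ = qBL/((B+z)(L+z)) = 139×1.7×1.7/((1.7+5.55)(1.7+5.55)) = 7.6425 kPa
Final effective stress: σ'_f = σ'_0 + Δσ = 37.949 + 7.6425 = 45.591 kPa.
Normally consolidated clay, so the full stress increment lies on the virgin compression line:
S_c = C_c·H/(1+e₀)·log₁₀(σ'_f/σ'_0) = 0.24×7.3/(1+0.99)×log₁₀(45.591/37.949)
    = 0.8804 × 0.079679 = 0.07015 m

S_c ≈ 0.0701 m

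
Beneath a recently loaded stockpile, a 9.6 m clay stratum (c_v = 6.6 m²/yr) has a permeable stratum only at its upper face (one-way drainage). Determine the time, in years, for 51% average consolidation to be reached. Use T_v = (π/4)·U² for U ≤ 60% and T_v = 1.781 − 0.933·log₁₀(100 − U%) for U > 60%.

Drainage path length: H_d = H = 9.6 m (single drainage).
U ≤ 60%: T_v = (π/4)·U² = (π/4)×0.51² = 0.20428.
t = T_v·H_d²/c_v = 0.20428×9.6²/6.6 = 2.852 years.

t ≈ 2.85 years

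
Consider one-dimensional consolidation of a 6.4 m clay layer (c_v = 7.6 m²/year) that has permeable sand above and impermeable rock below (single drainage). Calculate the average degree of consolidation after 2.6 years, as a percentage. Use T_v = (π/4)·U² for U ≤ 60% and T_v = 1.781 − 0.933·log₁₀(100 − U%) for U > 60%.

U ≈ 75.3 %

Drainage path length: H_d = H = 6.4 m (single drainage).
T_v = c_v·t/H_d² = 7.6×2.6/6.4² = 0.48242.
T_v = 0.48242 corresponds to the U > 60% branch:
U = 1 − 10^((1.781 − T_v)/0.933)/100 = 0.7535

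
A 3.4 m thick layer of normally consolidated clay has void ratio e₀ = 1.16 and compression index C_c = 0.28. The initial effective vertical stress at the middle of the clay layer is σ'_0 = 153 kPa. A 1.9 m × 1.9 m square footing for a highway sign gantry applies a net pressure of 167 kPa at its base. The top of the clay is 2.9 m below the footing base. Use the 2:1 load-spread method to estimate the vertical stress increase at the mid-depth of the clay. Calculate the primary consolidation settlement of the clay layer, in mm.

S_c ≈ 17.1 mm

Mid-depth of clay below the footing base: z = 2.9 + 3.4/2 = 4.6 m.
Stress increase at mid-clay by the 2:1 spreading method:
Δσ = qBL/((B+z)(L+z)) = 167×1.9×1.9/((1.9+4.6)(1.9+4.6)) = 14.269 kPa
Final effective stress: σ'_f = σ'_0 + Δσ = 153 + 14.269 = 167.27 kPa.
Normally consolidated clay, so the full stress increment lies on the virgin compression line:
S_c = C_c·H/(1+e₀)·log₁₀(σ'_f/σ'_0) = 0.28×3.4/(1+1.16)×log₁₀(167.27/153)
    = 0.44074 × 0.038727 = 0.01707 m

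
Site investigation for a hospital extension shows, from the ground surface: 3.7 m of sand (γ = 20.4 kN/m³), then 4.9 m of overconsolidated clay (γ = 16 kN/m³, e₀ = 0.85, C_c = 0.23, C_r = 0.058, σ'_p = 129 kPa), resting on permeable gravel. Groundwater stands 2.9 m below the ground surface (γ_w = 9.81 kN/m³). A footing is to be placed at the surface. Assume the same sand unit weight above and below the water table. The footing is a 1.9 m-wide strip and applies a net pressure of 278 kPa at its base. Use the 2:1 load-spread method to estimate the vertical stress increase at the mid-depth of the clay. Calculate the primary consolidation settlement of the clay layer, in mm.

Mid-depth of clay below the ground surface: z = 3.7 + 4.9/2 = 6.15 m.
Total vertical stress at mid-clay: σ_v = 20.4×3.7 + 16×2.45 = 114.68 kPa.
Pore pressure: u = 9.81×(6.15 − 2.9) = 31.883 kPa.
Initial effective stress: σ'_0 = σ_v − u = 114.68 − 31.883 = 82.797 kPa.
Stress increase at mid-clay by the 2:1 spreading method:
Δσ = qB/(B+z) = 278×1.9/(1.9+6.15) = 65.615 kPa
Final effective stress: σ'_f = 82.797 + 65.615 = 148.41 kPa.
σ'_f = 148.41 > σ'_p = 129 kPa, so the stress path crosses the preconsolidation pressure — recompression up to σ'_p, then virgin compression beyond:
S_c = H/(1+e₀)·[C_r·log₁₀(σ'_p/σ'_0) + C_c·log₁₀(σ'_f/σ'_p)]
    = 4.9/1.85 × [0.058×log₁₀(129/82.797) + 0.23×log₁₀(148.41/129)]
    = 2.6486 × [0.011169 + 0.014001] = 0.06667 m

S_c ≈ 66.7 mm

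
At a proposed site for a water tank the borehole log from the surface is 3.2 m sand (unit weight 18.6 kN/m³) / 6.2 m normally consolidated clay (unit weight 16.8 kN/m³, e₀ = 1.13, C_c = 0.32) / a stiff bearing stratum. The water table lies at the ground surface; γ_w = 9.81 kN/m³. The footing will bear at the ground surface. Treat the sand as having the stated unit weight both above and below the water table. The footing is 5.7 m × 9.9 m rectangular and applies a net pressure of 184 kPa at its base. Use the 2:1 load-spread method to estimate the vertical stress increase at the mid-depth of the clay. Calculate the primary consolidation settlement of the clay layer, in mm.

Mid-depth of clay below the ground surface: z = 3.2 + 6.2/2 = 6.3 m.
Total vertical stress at mid-clay: σ_v = 18.6×3.2 + 16.8×3.1 = 111.6 kPa.
Pore pressure: u = 9.81×(6.3 − 0) = 61.803 kPa.
Initial effective stress: σ'_0 = σ_v − u = 111.6 − 61.803 = 49.797 kPa.
Stress increase at mid-clay by the 2:1 spreading method:
Δσ = qBL/((B+z)(L+z)) = 184×5.7×9.9/((5.7+6.3)(9.9+6.3)) = 53.411 kPa
Final effective stress: σ'_f = σ'_0 + Δσ = 49.797 + 53.411 = 103.21 kPa.
Normally consolidated clay, so the full stress increment lies on the virgin compression line:
S_c = C_c·H/(1+e₀)·log₁₀(σ'_f/σ'_0) = 0.32×6.2/(1+1.13)×log₁₀(103.21/49.797)
    = 0.93146 × 0.31652 = 0.2948 m

S_c ≈ 295 mm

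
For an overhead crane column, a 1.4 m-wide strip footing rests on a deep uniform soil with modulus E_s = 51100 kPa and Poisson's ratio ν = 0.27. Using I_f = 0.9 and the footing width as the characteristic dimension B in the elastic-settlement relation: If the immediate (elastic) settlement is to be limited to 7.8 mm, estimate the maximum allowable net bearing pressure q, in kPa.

S_e = q·B·(1−ν²)/E_s · I_f  ⇒  q = S_e·E_s / (B·(1−ν²)·I_f).
q = 0.0078 × 51100 / (1.4 × 0.9271 × 0.9) = 341.2 kPa

q ≈ 341 kPa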